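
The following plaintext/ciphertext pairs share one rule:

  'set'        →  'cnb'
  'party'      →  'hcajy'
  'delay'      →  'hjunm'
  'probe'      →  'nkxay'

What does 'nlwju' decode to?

The output letters match the input read backwards, each shifted +9: set reversed is tes. Read the word backwards and shift each letter +9.
Decoding nlwju: shift back: n−9=e, l−9=c, w−9=n, j−9=a, u−9=l → ecnal; then reverse → lance.

lance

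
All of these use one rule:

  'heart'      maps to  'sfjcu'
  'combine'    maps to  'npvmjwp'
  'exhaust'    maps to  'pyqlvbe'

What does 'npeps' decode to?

cover

Shifts by position in heart: pos 0: h→s (+11), pos 1: e→f (+1), pos 2: a→j (+9), pos 3: r→c (+11), pos 4: t→u (+1) — repeating every 3. It's a Vigenère-style cipher with numeric key [11,1,9]: position i shifts by key[i mod 3].
Reversing it on npeps: n−11=c, p−1=o, e−9=v, p−11=e, s−1=r.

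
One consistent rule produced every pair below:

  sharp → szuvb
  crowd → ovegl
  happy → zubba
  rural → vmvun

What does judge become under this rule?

tmlci

Treating letters as 0–25, the rule is x ↦ 23x + 20 (mod 26).
For judge: j(9)→23·9+20≡19=t; u(20)→23·20+20≡12=m; d(3)→23·3+20≡11=l; g(6)→23·6+20≡2=c; e(4)→23·4+20≡8=i (all mod 26).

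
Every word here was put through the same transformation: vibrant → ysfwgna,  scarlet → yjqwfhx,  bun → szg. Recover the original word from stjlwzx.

The output letters match the input read backwards, each shifted +5: vibrant reversed is tnarbiv. Two steps: reverse the string, then apply a Caesar shift of +5.
Undoing it on stjlwzx: shift back: s−5=n, t−5=o, j−5=e, l−5=g, w−5=r, z−5=u, x−5=s → noegrus; then reverse → surgeon.

surgeon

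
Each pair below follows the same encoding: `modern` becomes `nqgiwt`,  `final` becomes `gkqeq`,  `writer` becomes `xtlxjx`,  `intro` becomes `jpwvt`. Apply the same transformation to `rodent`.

sqgisz

In modern: m→n is +1, o→q is +2, d→g is +3, e→i is +4 — the shift increases by 1 each position. The shift increases by 1 at each position, starting from +1: 1, 2, 3, ….
On rodent: r+1=s, o+2=q, d+3=g, e+4=i, n+5=s, t+6=z.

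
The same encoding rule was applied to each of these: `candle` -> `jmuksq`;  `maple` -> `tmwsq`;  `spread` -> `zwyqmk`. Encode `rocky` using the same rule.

yajrf

The rule splits by letter class: vowels +12, consonants +7.
On rocky: r(cons)+7=y, o(vowel)+12=a, c(cons)+7=j, k(cons)+7=r, y(cons)+7=f.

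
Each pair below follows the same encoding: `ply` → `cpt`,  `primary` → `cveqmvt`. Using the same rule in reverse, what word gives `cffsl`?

The output letters match the input read backwards, each shifted +4: ply reversed is ylp. The word is reversed, then every letter is shifted forward by 4.
Decoding cffsl: shift back: c−4=y, f−4=b, f−4=b, s−4=o, l−4=h → ybboh; then reverse → hobby.

hobby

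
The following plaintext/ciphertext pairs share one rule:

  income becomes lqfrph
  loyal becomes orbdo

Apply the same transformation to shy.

vkb

It's a constant shift of +3 (ROT3).
On shy: s+3=v, h+3=k, y+3=b.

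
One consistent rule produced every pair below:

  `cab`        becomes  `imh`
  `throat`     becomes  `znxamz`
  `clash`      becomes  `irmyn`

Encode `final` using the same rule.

lutmr

Two shifts are in play — +12 for a/e/i/o/u, +6 for every other letter.
For final: f(cons)+6=l, i(vowel)+12=u, n(cons)+6=t, a(vowel)+12=m, l(cons)+6=r.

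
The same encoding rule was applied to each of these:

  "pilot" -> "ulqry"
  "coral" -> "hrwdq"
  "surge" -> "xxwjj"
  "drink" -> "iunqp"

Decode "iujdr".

dream

A repeating key of period 2 is used — shifts +5, +3 over and over.
Undoing it on iujdr: i−5=d, u−3=r, j−5=e, d−3=a, r−5=m.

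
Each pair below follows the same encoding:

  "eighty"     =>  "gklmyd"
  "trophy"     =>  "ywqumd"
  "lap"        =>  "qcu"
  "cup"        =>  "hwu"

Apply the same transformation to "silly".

xkqqd

The shift depends on letter class: consonant g→l is +5, but vowel e→g is +2. The rule splits by letter class: vowels +2, consonants +5.
On silly: s(cons)+5=x, i(vowel)+2=k, l(cons)+5=q, l(cons)+5=q, y(cons)+5=d.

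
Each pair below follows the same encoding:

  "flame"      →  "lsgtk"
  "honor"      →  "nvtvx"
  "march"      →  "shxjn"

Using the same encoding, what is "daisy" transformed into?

Shifts by position in flame: pos 0: f→l (+6), pos 1: l→s (+7), pos 2: a→g (+6), pos 3: m→t (+7) — repeating every 2. The shifts repeat in a cycle of length 2: positions 0,1,… shift by +6, +7, then the pattern repeats.
Applying it to daisy: d+6=j, a+7=h, i+6=o, s+7=z, y+6=e.

jhoze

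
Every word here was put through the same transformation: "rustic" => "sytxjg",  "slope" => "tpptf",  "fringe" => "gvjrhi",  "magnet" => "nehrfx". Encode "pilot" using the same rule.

qmmsu

Shifts by position in rustic: pos 0: r→s (+1), pos 1: u→y (+4), pos 2: s→t (+1), pos 3: t→x (+4) — repeating every 2. A repeating key of period 2 is used — shifts +1, +4 over and over.
For pilot: p+1=q, i+4=m, l+1=m, o+4=s, t+1=u.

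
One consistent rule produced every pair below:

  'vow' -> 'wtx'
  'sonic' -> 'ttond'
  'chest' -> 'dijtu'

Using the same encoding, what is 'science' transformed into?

The shift depends on letter class: consonant v→w is +1, but vowel o→t is +5. Two shifts are in play — +5 for a/e/i/o/u, +1 for every other letter.
Applying it to science: s(cons)+1=t, c(cons)+1=d, i(vowel)+5=n, e(vowel)+5=j, n(cons)+1=o, c(cons)+1=d, e(vowel)+5=j.

tdnjodj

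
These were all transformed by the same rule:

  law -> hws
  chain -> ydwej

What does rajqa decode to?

venue

Compare letters: l→h is +22, a→w is +22, w→s is +22 — a constant shift. This is a Caesar cipher with shift 22.
Decoding rajqa: r−22=v, a−22=e, j−22=n, q−22=u, a−22=e.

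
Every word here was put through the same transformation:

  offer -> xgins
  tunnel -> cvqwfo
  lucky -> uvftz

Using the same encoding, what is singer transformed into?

Shifts by position in offer: pos 0: o→x (+9), pos 1: f→g (+1), pos 2: f→i (+3), pos 3: e→n (+9), pos 4: r→s (+1) — repeating every 3. It's a Vigenère-style cipher with numeric key [9,1,3]: position i shifts by key[i mod 3].
For singer: s+9=b, i+1=j, n+3=q, g+9=p, e+1=f, r+3=u.

bjqpfu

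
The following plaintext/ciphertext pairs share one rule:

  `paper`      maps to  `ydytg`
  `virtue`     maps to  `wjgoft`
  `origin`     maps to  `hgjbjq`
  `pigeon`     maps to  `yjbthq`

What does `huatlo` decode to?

p(15)→y(24) and a(0)→d(3) fit y≡17x+3 (mod 26); the inverse of 17 mod 26 is 23. This is an affine cipher: with a=0,…,z=25, each position x becomes (17x+3) mod 26.
Undoing it on huatlo: h(7)→23·(7−3)≡14=o; u(20)→23·(20−3)≡1=b; a(0)→23·(0−3)≡9=j; t(19)→23·(19−3)≡4=e; l(11)→23·(11−3)≡2=c; o(14)→23·(14−3)≡19=t (all mod 26).

object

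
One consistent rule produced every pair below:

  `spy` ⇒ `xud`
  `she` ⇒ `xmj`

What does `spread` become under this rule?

Compare letters: s→x is +5, p→u is +5, y→d is +5 — a constant shift. Each letter is shifted forward by 5 in the alphabet (a Caesar shift of +5).
For spread: s+5=x, p+5=u, r+5=w, e+5=j, a+5=f, d+5=i.

xuwjfi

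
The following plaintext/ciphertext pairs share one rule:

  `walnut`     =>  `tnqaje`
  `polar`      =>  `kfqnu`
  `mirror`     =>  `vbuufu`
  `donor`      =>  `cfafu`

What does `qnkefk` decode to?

w(22)→t(19) and a(0)→n(13) fit y≡5x+13 (mod 26); the inverse of 5 mod 26 is 21. Each letter's alphabet position (a=0..z=25) is mapped through 5·x+13 mod 26 — an affine cipher.
Reversing it on qnkefk: q(16)→21·(16−13)≡11=l; n(13)→21·(13−13)≡0=a; k(10)→21·(10−13)≡15=p; e(4)→21·(4−13)≡19=t; f(5)→21·(5−13)≡14=o; k(10)→21·(10−13)≡15=p (all mod 26).

laptop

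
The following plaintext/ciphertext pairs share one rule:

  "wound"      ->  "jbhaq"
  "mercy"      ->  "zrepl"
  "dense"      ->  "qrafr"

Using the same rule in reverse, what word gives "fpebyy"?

Compare letters: w→j is +13, o→b is +13, u→h is +13 — a constant shift. Each letter is shifted forward by 13 in the alphabet (a Caesar shift of +13).
Reversing it on fpebyy: f−13=s, p−13=c, e−13=r, b−13=o, y−13=l, y−13=l.

scroll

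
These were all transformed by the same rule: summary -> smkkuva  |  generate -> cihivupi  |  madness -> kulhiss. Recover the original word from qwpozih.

kitchen

s(18)→s(18) and u(20)→m(12) fit y≡23x+20 (mod 26); the inverse of 23 mod 26 is 17. Treating letters as 0–25, the rule is x ↦ 23x + 20 (mod 26).
Undoing it on qwpozih: q(16)→17·(16−20)≡10=k; w(22)→17·(22−20)≡8=i; p(15)→17·(15−20)≡19=t; o(14)→17·(14−20)≡2=c; z(25)→17·(25−20)≡7=h; i(8)→17·(8−20)≡4=e; h(7)→17·(7−20)≡13=n (all mod 26).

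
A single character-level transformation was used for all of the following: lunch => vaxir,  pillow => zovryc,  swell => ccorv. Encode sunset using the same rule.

caxyoz

Shifts by position in lunch: pos 0: l→v (+10), pos 1: u→a (+6), pos 2: n→x (+10), pos 3: c→i (+6) — repeating every 2. It's a Vigenère-style cipher with numeric key [10,6]: position i shifts by key[i mod 2].
For sunset: s+10=c, u+6=a, n+10=x, s+6=y, e+10=o, t+6=z.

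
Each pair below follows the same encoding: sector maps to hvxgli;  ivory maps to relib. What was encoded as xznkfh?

campus

Letters are reflected about the middle of the alphabet (position → 25−position): Atbash.
Decoding xznkfh: x↔c, z↔a, n↔m, k↔p, f↔u, h↔s.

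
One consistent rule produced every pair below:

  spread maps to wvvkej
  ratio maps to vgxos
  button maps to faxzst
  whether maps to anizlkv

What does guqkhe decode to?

comedy

Shifts by position in spread: pos 0: s→w (+4), pos 1: p→v (+6), pos 2: r→v (+4), pos 3: e→k (+6) — repeating every 2. The shifts repeat in a cycle of length 2: positions 0,1,… shift by +4, +6, then the pattern repeats.
Decoding guqkhe: g−4=c, u−6=o, q−4=m, k−6=e, h−4=d, e−6=y.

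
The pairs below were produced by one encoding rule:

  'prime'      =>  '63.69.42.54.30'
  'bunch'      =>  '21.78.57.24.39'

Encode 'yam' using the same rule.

Each letter becomes 3×(its alphabet position, a=1..z=26) + 15.
On yam: y=25→90, a=1→18, m=13→54.

90.18.54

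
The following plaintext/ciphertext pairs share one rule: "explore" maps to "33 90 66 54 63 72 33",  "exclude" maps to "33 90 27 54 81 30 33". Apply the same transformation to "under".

81 60 30 33 72

e(#5)→33 and x(#24)→90: differences scale by 3, so n = 3·pos + 18. The formula is n = 3×(alphabet index, a=1) + 18.
On under: u=21→81, n=14→60, d=4→30, e=5→33, r=18→72.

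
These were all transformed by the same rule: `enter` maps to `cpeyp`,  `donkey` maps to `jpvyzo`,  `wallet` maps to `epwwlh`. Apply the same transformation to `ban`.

ylm

The output letters match the input read backwards, each shifted +11: enter reversed is retne. Two steps: reverse the string, then apply a Caesar shift of +11.
Applying it to ban: reverse → nab; then shift: n+11=y, a+11=l, b+11=m.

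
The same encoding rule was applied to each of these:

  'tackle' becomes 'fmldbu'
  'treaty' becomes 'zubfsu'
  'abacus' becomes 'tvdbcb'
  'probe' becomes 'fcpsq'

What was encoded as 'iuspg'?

forth

Read the word backwards and shift each letter +1.
Undoing it on iuspg: shift back: i−1=h, u−1=t, s−1=r, p−1=o, g−1=f → htrof; then reverse → forth.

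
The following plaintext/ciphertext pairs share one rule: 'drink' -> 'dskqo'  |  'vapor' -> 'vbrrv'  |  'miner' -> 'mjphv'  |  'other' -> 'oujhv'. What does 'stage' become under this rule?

sucji

Each letter shifts forward by its position index (0, 1, 2, …) — the shift grows by one for each successive letter.
On stage: s+0=s, t+1=u, a+2=c, g+3=j, e+4=i.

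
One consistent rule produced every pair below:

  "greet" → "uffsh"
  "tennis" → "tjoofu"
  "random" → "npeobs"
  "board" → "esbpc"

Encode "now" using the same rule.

The output letters match the input read backwards, each shifted +1: greet reversed is teerg. Read the word backwards and shift each letter +1.
For now: reverse → won; then shift: w+1=x, o+1=p, n+1=o.

xpo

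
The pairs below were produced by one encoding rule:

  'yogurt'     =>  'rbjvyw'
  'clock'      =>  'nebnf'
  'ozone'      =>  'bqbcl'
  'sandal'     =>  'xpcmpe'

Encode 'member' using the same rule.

y(24)→r(17) and o(14)→b(1) fit y≡25x+15 (mod 26); the inverse of 25 mod 26 is 25. This is an affine cipher: with a=0,…,z=25, each position x becomes (25x+15) mod 26.
For member: m(12)→25·12+15≡3=d; e(4)→25·4+15≡11=l; m(12)→25·12+15≡3=d; b(1)→25·1+15≡14=o; e(4)→25·4+15≡11=l; r(17)→25·17+15≡24=y (all mod 26).

dldoly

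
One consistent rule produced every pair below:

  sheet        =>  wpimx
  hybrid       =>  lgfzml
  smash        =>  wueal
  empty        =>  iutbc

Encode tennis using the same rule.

Shifts by position in sheet: pos 0: s→w (+4), pos 1: h→p (+8), pos 2: e→i (+4), pos 3: e→m (+8) — repeating every 2. The shifts repeat in a cycle of length 2: positions 0,1,… shift by +4, +8, then the pattern repeats.
On tennis: t+4=x, e+8=m, n+4=r, n+8=v, i+4=m, s+8=a.

xmrvma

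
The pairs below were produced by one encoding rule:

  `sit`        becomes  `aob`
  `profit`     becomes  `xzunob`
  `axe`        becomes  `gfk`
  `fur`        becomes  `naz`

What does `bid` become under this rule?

The rule splits by letter class: vowels +6, consonants +8.
Applying it to bid: b(cons)+8=j, i(vowel)+6=o, d(cons)+8=l.

jol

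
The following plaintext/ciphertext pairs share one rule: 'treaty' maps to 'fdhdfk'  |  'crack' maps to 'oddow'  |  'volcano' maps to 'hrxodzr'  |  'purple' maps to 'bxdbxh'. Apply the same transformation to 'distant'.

plefdzf

The shift depends on letter class: consonant t→f is +12, but vowel e→h is +3. Two shifts are in play — +3 for a/e/i/o/u, +12 for every other letter.
For distant: d(cons)+12=p, i(vowel)+3=l, s(cons)+12=e, t(cons)+12=f, a(vowel)+3=d, n(cons)+12=z, t(cons)+12=f.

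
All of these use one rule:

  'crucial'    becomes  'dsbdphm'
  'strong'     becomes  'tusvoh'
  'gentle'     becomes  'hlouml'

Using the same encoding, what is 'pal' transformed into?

The shift depends on letter class: consonant c→d is +1, but vowel u→b is +7. The rule splits by letter class: vowels +7, consonants +1.
On pal: p(cons)+1=q, a(vowel)+7=h, l(cons)+1=m.

qhm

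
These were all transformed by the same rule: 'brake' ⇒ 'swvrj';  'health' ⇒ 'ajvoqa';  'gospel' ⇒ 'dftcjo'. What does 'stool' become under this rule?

Treating letters as 0–25, the rule is x ↦ 23x + 21 (mod 26).
Applying it to stool: s(18)→23·18+21≡19=t; t(19)→23·19+21≡16=q; o(14)→23·14+21≡5=f; o(14)→23·14+21≡5=f; l(11)→23·11+21≡14=o (all mod 26).

tqffo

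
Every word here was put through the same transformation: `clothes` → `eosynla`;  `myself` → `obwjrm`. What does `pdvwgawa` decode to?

In clothes: c→e is +2, l→o is +3, o→s is +4, t→y is +5 — the shift increases by 1 each position. Each letter shifts forward by (position + 2), i.e. 2, 3, 4, … — the shift grows by one for each successive letter.
Decoding pdvwgawa: p−2=n, d−3=a, v−4=r, w−5=r, g−6=a, a−7=t, w−8=o, a−9=r.

narrator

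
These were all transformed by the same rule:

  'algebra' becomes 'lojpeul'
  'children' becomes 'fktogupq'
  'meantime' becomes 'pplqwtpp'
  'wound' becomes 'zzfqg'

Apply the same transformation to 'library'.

oteulub

The shift depends on letter class: consonant l→o is +3, but vowel a→l is +11. Two shifts are in play — +11 for a/e/i/o/u, +3 for every other letter.
Applying it to library: l(cons)+3=o, i(vowel)+11=t, b(cons)+3=e, r(cons)+3=u, a(vowel)+11=l, r(cons)+3=u, y(cons)+3=b.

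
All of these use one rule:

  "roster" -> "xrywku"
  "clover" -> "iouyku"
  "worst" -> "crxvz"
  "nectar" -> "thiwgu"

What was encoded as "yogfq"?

Shifts by position in roster: pos 0: r→x (+6), pos 1: o→r (+3), pos 2: s→y (+6), pos 3: t→w (+3) — repeating every 2. The shifts repeat in a cycle of length 2: positions 0,1,… shift by +6, +3, then the pattern repeats.
Decoding yogfq: y−6=s, o−3=l, g−6=a, f−3=c, q−6=k.

slack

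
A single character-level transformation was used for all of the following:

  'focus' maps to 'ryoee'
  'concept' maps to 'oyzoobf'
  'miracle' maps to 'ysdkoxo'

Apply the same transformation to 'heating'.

tokfszs

The shift depends on letter class: consonant f→r is +12, but vowel o→y is +10. Vowels shift forward by 10 and consonants shift forward by 12.
On heating: h(cons)+12=t, e(vowel)+10=o, a(vowel)+10=k, t(cons)+12=f, i(vowel)+10=s, n(cons)+12=z, g(cons)+12=s.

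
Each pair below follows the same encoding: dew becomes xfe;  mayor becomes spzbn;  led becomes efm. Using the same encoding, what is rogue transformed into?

Two steps: reverse the string, then apply a Caesar shift of +1.
On rogue: reverse → eugor; then shift: e+1=f, u+1=v, g+1=h, o+1=p, r+1=s.

fvhps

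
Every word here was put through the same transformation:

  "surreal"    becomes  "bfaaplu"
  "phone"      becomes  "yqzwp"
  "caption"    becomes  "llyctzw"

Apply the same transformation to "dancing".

The rule splits by letter class: vowels +11, consonants +9.
For dancing: d(cons)+9=m, a(vowel)+11=l, n(cons)+9=w, c(cons)+9=l, i(vowel)+11=t, n(cons)+9=w, g(cons)+9=p.

mlwltwp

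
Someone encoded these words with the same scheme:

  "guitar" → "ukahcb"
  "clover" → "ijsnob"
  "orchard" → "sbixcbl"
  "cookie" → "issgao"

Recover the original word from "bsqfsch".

rowboat

Each letter's alphabet position (a=0..z=25) is mapped through 3·x+2 mod 26 — an affine cipher.
Decoding bsqfsch: b(1)→9·(1−2)≡17=r; s(18)→9·(18−2)≡14=o; q(16)→9·(16−2)≡22=w; f(5)→9·(5−2)≡1=b; s(18)→9·(18−2)≡14=o; c(2)→9·(2−2)≡0=a; h(7)→9·(7−2)≡19=t (all mod 26).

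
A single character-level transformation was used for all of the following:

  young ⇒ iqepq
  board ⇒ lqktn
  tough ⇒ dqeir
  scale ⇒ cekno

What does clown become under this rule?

Shifts by position in young: pos 0: y→i (+10), pos 1: o→q (+2), pos 2: u→e (+10), pos 3: n→p (+2) — repeating every 2. The shifts repeat in a cycle of length 2: positions 0,1,… shift by +10, +2, then the pattern repeats.
For clown: c+10=m, l+2=n, o+10=y, w+2=y, n+10=x.

mnyyx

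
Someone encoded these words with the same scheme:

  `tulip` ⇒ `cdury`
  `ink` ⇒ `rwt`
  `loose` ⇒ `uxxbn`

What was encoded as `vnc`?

met

Compare letters: t→c is +9, u→d is +9, l→u is +9 — a constant shift. Each letter is shifted forward by 9 in the alphabet (a Caesar shift of +9).
Decoding vnc: v−9=m, n−9=e, c−9=t.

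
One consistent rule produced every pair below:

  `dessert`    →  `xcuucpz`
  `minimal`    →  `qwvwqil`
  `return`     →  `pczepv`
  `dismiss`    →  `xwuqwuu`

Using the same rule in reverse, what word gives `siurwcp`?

d(3)→x(23) and e(4)→c(2) fit y≡5x+8 (mod 26); the inverse of 5 mod 26 is 21. Treating letters as 0–25, the rule is x ↦ 5x + 8 (mod 26).
Reversing it on siurwcp: s(18)→21·(18−8)≡2=c; i(8)→21·(8−8)≡0=a; u(20)→21·(20−8)≡18=s; r(17)→21·(17−8)≡7=h; w(22)→21·(22−8)≡8=i; c(2)→21·(2−8)≡4=e; p(15)→21·(15−8)≡17=r (all mod 26).

cashier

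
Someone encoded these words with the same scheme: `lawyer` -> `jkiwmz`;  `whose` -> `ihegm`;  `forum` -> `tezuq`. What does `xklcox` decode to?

napkin

Each letter's alphabet position (a=0..z=25) is mapped through 7·x+10 mod 26 — an affine cipher.
Undoing it on xklcox: x(23)→15·(23−10)≡13=n; k(10)→15·(10−10)≡0=a; l(11)→15·(11−10)≡15=p; c(2)→15·(2−10)≡10=k; o(14)→15·(14−10)≡8=i; x(23)→15·(23−10)≡13=n (all mod 26).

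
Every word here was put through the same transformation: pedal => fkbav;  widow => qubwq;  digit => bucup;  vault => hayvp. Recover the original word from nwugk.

p(15)→f(5) and e(4)→k(10) fit y≡9x+0 (mod 26); the inverse of 9 mod 26 is 3. Treating letters as 0–25, the rule is x ↦ 9x + 0 (mod 26).
Decoding nwugk: n(13)→3·(13−0)≡13=n; w(22)→3·(22−0)≡14=o; u(20)→3·(20−0)≡8=i; g(6)→3·(6−0)≡18=s; k(10)→3·(10−0)≡4=e (all mod 26).

noise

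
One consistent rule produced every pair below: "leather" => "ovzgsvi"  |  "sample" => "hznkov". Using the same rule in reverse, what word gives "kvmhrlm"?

This is the alphabet-reversal cipher (Atbash): a becomes z, b becomes y, etc.
Reversing it on kvmhrlm: k↔p, v↔e, m↔n, h↔s, r↔i, l↔o, m↔n.

pension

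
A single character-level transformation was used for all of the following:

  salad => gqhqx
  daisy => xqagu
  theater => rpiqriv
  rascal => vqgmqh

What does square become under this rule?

gkcqvi

s(18)→g(6) and a(0)→q(16) fit y≡11x+16 (mod 26); the inverse of 11 mod 26 is 19. Each letter's alphabet position (a=0..z=25) is mapped through 11·x+16 mod 26 — an affine cipher.
Applying it to square: s(18)→11·18+16≡6=g; q(16)→11·16+16≡10=k; u(20)→11·20+16≡2=c; a(0)→11·0+16≡16=q; r(17)→11·17+16≡21=v; e(4)→11·4+16≡8=i (all mod 26).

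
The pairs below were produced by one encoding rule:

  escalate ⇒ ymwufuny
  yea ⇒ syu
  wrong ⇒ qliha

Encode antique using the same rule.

Compare letters: e→y is +20, s→m is +20, c→w is +20 — a constant shift. Every letter moves 20 places later in the alphabet, wrapping around z→a.
On antique: a+20=u, n+20=h, t+20=n, i+20=c, q+20=k, u+20=o, e+20=y.

uhnckoy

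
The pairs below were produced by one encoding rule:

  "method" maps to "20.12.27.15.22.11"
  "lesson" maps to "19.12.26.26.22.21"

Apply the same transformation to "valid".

m is letter #13 and maps to 20: an offset of 7. The number is (letter's place in the alphabet, a=1) + 7.
Applying it to valid: v=22→29, a=1→8, l=12→19, i=9→16, d=4→11.

29.8.19.16.11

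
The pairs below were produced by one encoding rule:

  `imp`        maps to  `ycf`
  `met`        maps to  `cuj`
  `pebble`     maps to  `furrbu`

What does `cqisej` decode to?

Compare letters: i→y is +16, m→c is +16, p→f is +16 — a constant shift. This is a Caesar cipher with shift 16.
Reversing it on cqisej: c−16=m, q−16=a, i−16=s, s−16=c, e−16=o, j−16=t.

mascot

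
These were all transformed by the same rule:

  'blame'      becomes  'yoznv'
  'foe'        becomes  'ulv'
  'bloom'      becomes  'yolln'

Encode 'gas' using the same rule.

tzh

Letters are reflected about the middle of the alphabet (position → 25−position): Atbash.
On gas: g↔t, a↔z, s↔h.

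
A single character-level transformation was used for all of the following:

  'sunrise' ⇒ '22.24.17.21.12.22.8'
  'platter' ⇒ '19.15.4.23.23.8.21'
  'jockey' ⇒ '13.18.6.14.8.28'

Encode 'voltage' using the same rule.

25.18.15.23.4.10.8

s is letter #19 and maps to 22: an offset of 3. Each letter is replaced by its alphabet position (a=1..z=26) + 3.
On voltage: v=22→25, o=15→18, l=12→15, t=20→23, a=1→4, g=7→10, e=5→8.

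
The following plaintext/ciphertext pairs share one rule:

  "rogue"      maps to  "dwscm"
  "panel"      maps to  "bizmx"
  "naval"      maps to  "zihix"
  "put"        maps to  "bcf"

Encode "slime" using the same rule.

The shift depends on letter class: consonant r→d is +12, but vowel o→w is +8. The rule splits by letter class: vowels +8, consonants +12.
For slime: s(cons)+12=e, l(cons)+12=x, i(vowel)+8=q, m(cons)+12=y, e(vowel)+8=m.

exqym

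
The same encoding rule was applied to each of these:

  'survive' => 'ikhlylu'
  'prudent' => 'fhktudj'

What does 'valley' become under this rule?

lqbbuo

Compare letters: s→i is +16, u→k is +16, r→h is +16 — a constant shift. Every letter moves 16 places later in the alphabet, wrapping around z→a.
For valley: v+16=l, a+16=q, l+16=b, l+16=b, e+16=u, y+16=o.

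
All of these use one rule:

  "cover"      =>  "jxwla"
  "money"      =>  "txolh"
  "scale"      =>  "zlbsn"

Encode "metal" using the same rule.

tnuhu

Shifts by position in cover: pos 0: c→j (+7), pos 1: o→x (+9), pos 2: v→w (+1), pos 3: e→l (+7), pos 4: r→a (+9) — repeating every 3. The shifts repeat in a cycle of length 3: positions 0,1,… shift by +7, +9, +1, then the pattern repeats.
On metal: m+7=t, e+9=n, t+1=u, a+7=h, l+9=u.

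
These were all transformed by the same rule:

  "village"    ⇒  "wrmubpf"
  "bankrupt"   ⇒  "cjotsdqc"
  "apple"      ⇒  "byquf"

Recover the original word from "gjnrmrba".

A repeating key of period 2 is used — shifts +1, +9 over and over.
Undoing it on gjnrmrba: g−1=f, j−9=a, n−1=m, r−9=i, m−1=l, r−9=i, b−1=a, a−9=r.

familiar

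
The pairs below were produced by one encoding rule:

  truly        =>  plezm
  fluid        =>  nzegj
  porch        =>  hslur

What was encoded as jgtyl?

t(19)→p(15) and r(17)→l(11) fit y≡15x+16 (mod 26); the inverse of 15 mod 26 is 7. This is an affine cipher: with a=0,…,z=25, each position x becomes (15x+16) mod 26.
Undoing it on jgtyl: j(9)→7·(9−16)≡3=d; g(6)→7·(6−16)≡8=i; t(19)→7·(19−16)≡21=v; y(24)→7·(24−16)≡4=e; l(11)→7·(11−16)≡17=r (all mod 26).

diver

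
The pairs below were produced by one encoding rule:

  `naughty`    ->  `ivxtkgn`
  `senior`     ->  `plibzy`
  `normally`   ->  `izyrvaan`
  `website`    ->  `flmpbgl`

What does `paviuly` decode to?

n(13)→i(8) and a(0)→v(21) fit y≡17x+21 (mod 26); the inverse of 17 mod 26 is 23. This is an affine cipher: with a=0,…,z=25, each position x becomes (17x+21) mod 26.
Reversing it on paviuly: p(15)→23·(15−21)≡18=s; a(0)→23·(0−21)≡11=l; v(21)→23·(21−21)≡0=a; i(8)→23·(8−21)≡13=n; u(20)→23·(20−21)≡3=d; l(11)→23·(11−21)≡4=e; y(24)→23·(24−21)≡17=r (all mod 26).

slander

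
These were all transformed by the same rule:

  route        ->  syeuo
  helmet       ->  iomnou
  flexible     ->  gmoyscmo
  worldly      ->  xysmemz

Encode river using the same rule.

sswos

Two shifts are in play — +10 for a/e/i/o/u, +1 for every other letter.
For river: r(cons)+1=s, i(vowel)+10=s, v(cons)+1=w, e(vowel)+10=o, r(cons)+1=s.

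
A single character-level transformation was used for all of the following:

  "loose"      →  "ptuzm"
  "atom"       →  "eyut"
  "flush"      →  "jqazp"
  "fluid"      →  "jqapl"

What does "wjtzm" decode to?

The shift increases by 1 at each position, starting from +4: 4, 5, 6, ….
Reversing it on wjtzm: w−4=s, j−5=e, t−6=n, z−7=s, m−8=e.

sense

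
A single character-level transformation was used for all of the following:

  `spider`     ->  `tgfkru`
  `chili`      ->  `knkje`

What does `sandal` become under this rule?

Two steps: reverse the string, then apply a Caesar shift of +2.
On sandal: reverse → ladnas; then shift: l+2=n, a+2=c, d+2=f, n+2=p, a+2=c, s+2=u.

ncfpcu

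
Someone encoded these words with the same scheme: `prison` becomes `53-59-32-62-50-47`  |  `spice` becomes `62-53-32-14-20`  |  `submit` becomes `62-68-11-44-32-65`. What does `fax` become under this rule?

23-8-77

p(#16)→53 and r(#18)→59: differences scale by 3, so n = 3·pos + 5. The formula is n = 3×(alphabet index, a=1) + 5.
For fax: f=6→23, a=1→8, x=24→77.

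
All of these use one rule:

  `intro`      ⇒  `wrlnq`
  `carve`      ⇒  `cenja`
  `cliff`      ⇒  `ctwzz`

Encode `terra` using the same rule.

i(8)→w(22) and n(13)→r(17) fit y≡25x+4 (mod 26); the inverse of 25 mod 26 is 25. This is an affine cipher: with a=0,…,z=25, each position x becomes (25x+4) mod 26.
Applying it to terra: t(19)→25·19+4≡11=l; e(4)→25·4+4≡0=a; r(17)→25·17+4≡13=n; r(17)→25·17+4≡13=n; a(0)→25·0+4≡4=e (all mod 26).

lanne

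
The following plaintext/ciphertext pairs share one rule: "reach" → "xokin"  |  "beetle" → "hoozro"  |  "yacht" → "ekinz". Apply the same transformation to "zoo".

fyy

The rule splits by letter class: vowels +10, consonants +6.
For zoo: z(cons)+6=f, o(vowel)+10=y, o(vowel)+10=y.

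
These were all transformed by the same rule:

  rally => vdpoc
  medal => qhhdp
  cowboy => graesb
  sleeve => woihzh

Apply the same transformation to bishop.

flwkss

Shifts by position in rally: pos 0: r→v (+4), pos 1: a→d (+3), pos 2: l→p (+4), pos 3: l→o (+3) — repeating every 2. The shifts repeat in a cycle of length 2: positions 0,1,… shift by +4, +3, then the pattern repeats.
On bishop: b+4=f, i+3=l, s+4=w, h+3=k, o+4=s, p+3=s.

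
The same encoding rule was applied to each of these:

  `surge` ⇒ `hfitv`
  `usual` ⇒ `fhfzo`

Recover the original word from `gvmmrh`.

tennis

Each pair mirrors across the alphabet (s↔h, u↔f, r↔i): positions sum to 25. Letters are reflected about the middle of the alphabet (position → 25−position): Atbash.
Reversing it on gvmmrh: g↔t, v↔e, m↔n, m↔n, r↔i, h↔s.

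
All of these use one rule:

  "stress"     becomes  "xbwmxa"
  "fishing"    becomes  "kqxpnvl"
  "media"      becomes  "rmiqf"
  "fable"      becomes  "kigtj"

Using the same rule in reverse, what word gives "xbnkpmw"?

sticker

Shifts by position in stress: pos 0: s→x (+5), pos 1: t→b (+8), pos 2: r→w (+5), pos 3: e→m (+8) — repeating every 2. A repeating key of period 2 is used — shifts +5, +8 over and over.
Decoding xbnkpmw: x−5=s, b−8=t, n−5=i, k−8=c, p−5=k, m−8=e, w−5=r.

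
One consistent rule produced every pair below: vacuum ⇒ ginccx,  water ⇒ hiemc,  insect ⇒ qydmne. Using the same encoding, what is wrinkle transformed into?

The shift depends on letter class: consonant v→g is +11, but vowel a→i is +8. Two shifts are in play — +8 for a/e/i/o/u, +11 for every other letter.
On wrinkle: w(cons)+11=h, r(cons)+11=c, i(vowel)+8=q, n(cons)+11=y, k(cons)+11=v, l(cons)+11=w, e(vowel)+8=m.

hcqyvwm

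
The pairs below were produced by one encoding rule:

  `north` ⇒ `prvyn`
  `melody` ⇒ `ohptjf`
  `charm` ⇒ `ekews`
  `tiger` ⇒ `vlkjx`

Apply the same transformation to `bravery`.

In north: n→p is +2, o→r is +3, r→v is +4, t→y is +5 — the shift increases by 1 each position. Each letter shifts forward by (position + 2), i.e. 2, 3, 4, … — the shift grows by one for each successive letter.
Applying it to bravery: b+2=d, r+3=u, a+4=e, v+5=a, e+6=k, r+7=y, y+8=g.

dueakyg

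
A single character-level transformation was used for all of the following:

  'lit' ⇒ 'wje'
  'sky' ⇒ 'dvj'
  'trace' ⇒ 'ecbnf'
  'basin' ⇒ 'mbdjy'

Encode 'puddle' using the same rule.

The shift depends on letter class: consonant l→w is +11, but vowel i→j is +1. The rule splits by letter class: vowels +1, consonants +11.
On puddle: p(cons)+11=a, u(vowel)+1=v, d(cons)+11=o, d(cons)+11=o, l(cons)+11=w, e(vowel)+1=f.

avoowf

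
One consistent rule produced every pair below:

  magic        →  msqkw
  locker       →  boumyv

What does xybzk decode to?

apron

The output letters match the input read backwards, each shifted +10: magic reversed is cigam. Read the word backwards and shift each letter +10.
Undoing it on xybzk: shift back: x−10=n, y−10=o, b−10=r, z−10=p, k−10=a → norpa; then reverse → apron.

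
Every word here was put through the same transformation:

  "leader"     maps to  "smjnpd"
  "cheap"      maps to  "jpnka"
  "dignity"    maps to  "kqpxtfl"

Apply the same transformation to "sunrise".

zcwbter

The shift increases by 1 at each position, starting from +7: 7, 8, 9, ….
For sunrise: s+7=z, u+8=c, n+9=w, r+10=b, i+11=t, s+12=e, e+13=r.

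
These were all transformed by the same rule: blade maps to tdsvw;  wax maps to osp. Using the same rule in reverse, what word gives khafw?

spine

Compare letters: b→t is +18, l→d is +18, a→s is +18 — a constant shift. Every letter moves 18 places later in the alphabet, wrapping around z→a.
Decoding khafw: k−18=s, h−18=p, a−18=i, f−18=n, w−18=e.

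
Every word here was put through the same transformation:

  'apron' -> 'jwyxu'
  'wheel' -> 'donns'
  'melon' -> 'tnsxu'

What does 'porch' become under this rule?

wxyjo

The shift depends on letter class: consonant p→w is +7, but vowel a→j is +9. Two shifts are in play — +9 for a/e/i/o/u, +7 for every other letter.
Applying it to porch: p(cons)+7=w, o(vowel)+9=x, r(cons)+7=y, c(cons)+7=j, h(cons)+7=o.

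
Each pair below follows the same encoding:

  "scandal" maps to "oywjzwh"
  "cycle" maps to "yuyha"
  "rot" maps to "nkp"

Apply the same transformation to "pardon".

lwnzkj

It's a constant shift of +22 (ROT22).
For pardon: p+22=l, a+22=w, r+22=n, d+22=z, o+22=k, n+22=j.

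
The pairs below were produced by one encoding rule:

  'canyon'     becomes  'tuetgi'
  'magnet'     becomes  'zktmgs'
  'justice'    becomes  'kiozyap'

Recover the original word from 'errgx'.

The word is reversed, then every letter is shifted forward by 6.
Undoing it on errgx: shift back: e−6=y, r−6=l, r−6=l, g−6=a, x−6=r → yllar; then reverse → rally.

rally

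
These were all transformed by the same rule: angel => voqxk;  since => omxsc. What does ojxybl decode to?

bronze

The output letters match the input read backwards, each shifted +10: angel reversed is legna. Two steps: reverse the string, then apply a Caesar shift of +10.
Decoding ojxybl: shift back: o−10=e, j−10=z, x−10=n, y−10=o, b−10=r, l−10=b → eznorb; then reverse → bronze.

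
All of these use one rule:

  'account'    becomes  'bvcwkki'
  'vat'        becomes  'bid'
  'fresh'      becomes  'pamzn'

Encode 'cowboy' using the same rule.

The output letters match the input read backwards, each shifted +8: account reversed is tnuocca. Two steps: reverse the string, then apply a Caesar shift of +8.
On cowboy: reverse → yobwoc; then shift: y+8=g, o+8=w, b+8=j, w+8=e, o+8=w, c+8=k.

gwjewk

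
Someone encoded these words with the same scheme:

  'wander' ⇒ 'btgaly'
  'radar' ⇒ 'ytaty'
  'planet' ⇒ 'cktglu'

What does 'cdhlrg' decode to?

pigeon

w(22)→b(1) and a(0)→t(19) fit y≡11x+19 (mod 26); the inverse of 11 mod 26 is 19. Each letter's alphabet position (a=0..z=25) is mapped through 11·x+19 mod 26 — an affine cipher.
Undoing it on cdhlrg: c(2)→19·(2−19)≡15=p; d(3)→19·(3−19)≡8=i; h(7)→19·(7−19)≡6=g; l(11)→19·(11−19)≡4=e; r(17)→19·(17−19)≡14=o; g(6)→19·(6−19)≡13=n (all mod 26).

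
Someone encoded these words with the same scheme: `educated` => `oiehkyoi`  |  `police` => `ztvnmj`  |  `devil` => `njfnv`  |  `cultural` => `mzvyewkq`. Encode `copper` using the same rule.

Shifts by position in educated: pos 0: e→o (+10), pos 1: d→i (+5), pos 2: u→e (+10), pos 3: c→h (+5) — repeating every 2. It's a Vigenère-style cipher with numeric key [10,5]: position i shifts by key[i mod 2].
For copper: c+10=m, o+5=t, p+10=z, p+5=u, e+10=o, r+5=w.

mtzuow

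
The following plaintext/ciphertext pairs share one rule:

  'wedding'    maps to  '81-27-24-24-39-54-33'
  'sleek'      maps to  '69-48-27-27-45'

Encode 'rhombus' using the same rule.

w(#23)→81 and e(#5)→27: differences scale by 3, so n = 3·pos + 12. The formula is n = 3×(alphabet index, a=1) + 12.
On rhombus: r=18→66, h=8→36, o=15→57, m=13→51, b=2→18, u=21→75, s=19→69.

66-36-57-51-18-75-69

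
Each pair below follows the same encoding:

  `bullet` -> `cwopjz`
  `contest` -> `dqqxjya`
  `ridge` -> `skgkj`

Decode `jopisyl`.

immense

In bullet: b→c is +1, u→w is +2, l→o is +3, l→p is +4 — the shift increases by 1 each position. Each letter shifts forward by (position + 1), i.e. 1, 2, 3, … — the shift grows by one for each successive letter.
Decoding jopisyl: j−1=i, o−2=m, p−3=m, i−4=e, s−5=n, y−6=s, l−7=e.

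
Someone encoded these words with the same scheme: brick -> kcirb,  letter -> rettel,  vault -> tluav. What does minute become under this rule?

The output letters match the input read backwards: brick reversed is kcirb. The word is simply reversed.
On minute: reverse → etunim.

etunim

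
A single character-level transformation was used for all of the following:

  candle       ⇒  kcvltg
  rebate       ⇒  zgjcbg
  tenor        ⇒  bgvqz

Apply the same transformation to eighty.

gkopbg

The shift depends on letter class: consonant c→k is +8, but vowel a→c is +2. Vowels shift forward by 2 and consonants shift forward by 8.
Applying it to eighty: e(vowel)+2=g, i(vowel)+2=k, g(cons)+8=o, h(cons)+8=p, t(cons)+8=b, y(cons)+8=g.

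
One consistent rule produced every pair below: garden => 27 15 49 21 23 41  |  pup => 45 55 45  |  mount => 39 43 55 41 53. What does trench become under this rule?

53 49 23 41 19 29

g(#7)→27 and a(#1)→15: differences scale by 2, so n = 2·pos + 13. Each letter becomes 2×(its alphabet position, a=1..z=26) + 13.
For trench: t=20→53, r=18→49, e=5→23, n=14→41, c=3→19, h=8→29.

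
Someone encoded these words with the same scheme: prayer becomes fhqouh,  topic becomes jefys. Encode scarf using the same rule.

isqhv

Compare letters: p→f is +16, r→h is +16, a→q is +16 — a constant shift. This is a Caesar cipher with shift 16.
Applying it to scarf: s+16=i, c+16=s, a+16=q, r+16=h, f+16=v.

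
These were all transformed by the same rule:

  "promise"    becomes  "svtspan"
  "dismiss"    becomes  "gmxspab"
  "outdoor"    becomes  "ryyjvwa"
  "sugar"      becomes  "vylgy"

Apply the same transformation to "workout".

Letter i (0-indexed) is shifted by i+3, so successive shifts are 3, 4, 5, ….
Applying it to workout: w+3=z, o+4=s, r+5=w, k+6=q, o+7=v, u+8=c, t+9=c.

zswqvcc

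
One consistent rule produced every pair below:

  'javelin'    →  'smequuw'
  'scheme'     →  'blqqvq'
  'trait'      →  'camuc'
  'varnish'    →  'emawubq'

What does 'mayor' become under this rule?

The shift depends on letter class: consonant j→s is +9, but vowel a→m is +12. The rule splits by letter class: vowels +12, consonants +9.
Applying it to mayor: m(cons)+9=v, a(vowel)+12=m, y(cons)+9=h, o(vowel)+12=a, r(cons)+9=a.

vmhaa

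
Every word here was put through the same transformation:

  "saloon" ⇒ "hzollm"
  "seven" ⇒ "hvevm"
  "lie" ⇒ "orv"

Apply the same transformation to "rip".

irk

Each pair mirrors across the alphabet (s↔h, a↔z, l↔o): positions sum to 25. This is the alphabet-reversal cipher (Atbash): a becomes z, b becomes y, etc.
On rip: r↔i, i↔r, p↔k.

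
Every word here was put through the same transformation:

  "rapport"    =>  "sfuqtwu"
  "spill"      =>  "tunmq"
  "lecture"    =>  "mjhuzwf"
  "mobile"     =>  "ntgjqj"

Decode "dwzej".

crude

A repeating key of period 3 is used — shifts +1, +5, +5 over and over.
Decoding dwzej: d−1=c, w−5=r, z−5=u, e−1=d, j−5=e.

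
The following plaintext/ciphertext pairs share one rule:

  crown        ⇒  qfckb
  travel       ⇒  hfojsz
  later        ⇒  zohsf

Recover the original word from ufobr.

This is a Caesar cipher with shift 14.
Decoding ufobr: u−14=g, f−14=r, o−14=a, b−14=n, r−14=d.

grand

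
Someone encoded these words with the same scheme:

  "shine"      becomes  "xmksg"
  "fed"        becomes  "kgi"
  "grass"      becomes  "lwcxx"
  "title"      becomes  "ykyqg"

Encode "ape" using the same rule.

cug

The shift depends on letter class: consonant s→x is +5, but vowel i→k is +2. The rule splits by letter class: vowels +2, consonants +5.
On ape: a(vowel)+2=c, p(cons)+5=u, e(vowel)+2=g.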